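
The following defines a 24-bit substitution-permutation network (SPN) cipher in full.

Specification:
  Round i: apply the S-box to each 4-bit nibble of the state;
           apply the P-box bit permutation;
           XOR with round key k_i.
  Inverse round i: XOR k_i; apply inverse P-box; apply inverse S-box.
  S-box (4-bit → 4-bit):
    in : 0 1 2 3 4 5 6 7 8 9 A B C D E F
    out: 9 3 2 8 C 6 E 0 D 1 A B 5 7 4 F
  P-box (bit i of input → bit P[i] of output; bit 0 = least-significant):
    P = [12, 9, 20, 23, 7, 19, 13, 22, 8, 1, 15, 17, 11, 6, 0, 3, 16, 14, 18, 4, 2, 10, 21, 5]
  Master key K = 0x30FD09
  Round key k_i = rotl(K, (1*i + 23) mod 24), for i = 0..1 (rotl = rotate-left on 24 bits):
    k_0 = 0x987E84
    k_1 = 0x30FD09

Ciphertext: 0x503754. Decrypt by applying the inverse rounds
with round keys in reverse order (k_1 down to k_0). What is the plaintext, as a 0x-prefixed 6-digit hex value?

0x03760E

s_0 = ciphertext = 0x503754
s_1 = InvRound(s_0, k_1) = 0xCAFE32
s_2 = InvRound(s_1, k_0) = 0x03760E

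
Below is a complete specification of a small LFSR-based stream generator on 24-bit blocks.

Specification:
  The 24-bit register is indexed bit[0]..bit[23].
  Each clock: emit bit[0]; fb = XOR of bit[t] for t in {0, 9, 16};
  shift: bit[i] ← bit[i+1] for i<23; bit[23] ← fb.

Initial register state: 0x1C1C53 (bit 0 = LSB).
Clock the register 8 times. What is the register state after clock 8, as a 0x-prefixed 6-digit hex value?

reg_0 = 0x1C1C53
clock 1: out=1, reg = 0x8E0E29
clock 2: out=1, reg = 0x470714
clock 3: out=0, reg = 0x23838A
clock 4: out=0, reg = 0x11C1C5
clock 5: out=1, reg = 0x08E0E2
clock 6: out=0, reg = 0x047071
clock 7: out=1, reg = 0x823838
clock 8: out=0, reg = 0x411C1C

0x411C1C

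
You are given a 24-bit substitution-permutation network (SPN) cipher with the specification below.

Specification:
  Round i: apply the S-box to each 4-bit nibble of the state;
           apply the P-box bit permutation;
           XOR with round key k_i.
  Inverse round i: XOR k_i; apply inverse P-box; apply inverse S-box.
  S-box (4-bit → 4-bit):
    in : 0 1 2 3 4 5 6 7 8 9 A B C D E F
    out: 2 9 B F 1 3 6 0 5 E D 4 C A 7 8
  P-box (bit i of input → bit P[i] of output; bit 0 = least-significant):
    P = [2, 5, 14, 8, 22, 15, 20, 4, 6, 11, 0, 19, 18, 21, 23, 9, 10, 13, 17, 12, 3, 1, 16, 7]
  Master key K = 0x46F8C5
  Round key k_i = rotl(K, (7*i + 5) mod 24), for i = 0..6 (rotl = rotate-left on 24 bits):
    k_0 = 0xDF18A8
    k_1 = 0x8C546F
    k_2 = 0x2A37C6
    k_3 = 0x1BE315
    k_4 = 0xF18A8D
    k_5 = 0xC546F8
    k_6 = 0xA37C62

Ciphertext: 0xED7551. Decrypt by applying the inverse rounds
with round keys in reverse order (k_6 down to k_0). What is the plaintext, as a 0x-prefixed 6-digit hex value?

s_0 = ciphertext = 0xED7551
s_1 = InvRound(s_0, k_6) = 0x0B491D
s_2 = InvRound(s_1, k_5) = 0xF8A342
s_3 = InvRound(s_2, k_4) = 0x307371
s_4 = InvRound(s_3, k_3) = 0xBC0105
s_5 = InvRound(s_4, k_2) = 0xD3A8B7
s_6 = InvRound(s_5, k_1) = 0xA3423B
s_7 = InvRound(s_6, k_0) = 0xDF29AB

0xDF29AB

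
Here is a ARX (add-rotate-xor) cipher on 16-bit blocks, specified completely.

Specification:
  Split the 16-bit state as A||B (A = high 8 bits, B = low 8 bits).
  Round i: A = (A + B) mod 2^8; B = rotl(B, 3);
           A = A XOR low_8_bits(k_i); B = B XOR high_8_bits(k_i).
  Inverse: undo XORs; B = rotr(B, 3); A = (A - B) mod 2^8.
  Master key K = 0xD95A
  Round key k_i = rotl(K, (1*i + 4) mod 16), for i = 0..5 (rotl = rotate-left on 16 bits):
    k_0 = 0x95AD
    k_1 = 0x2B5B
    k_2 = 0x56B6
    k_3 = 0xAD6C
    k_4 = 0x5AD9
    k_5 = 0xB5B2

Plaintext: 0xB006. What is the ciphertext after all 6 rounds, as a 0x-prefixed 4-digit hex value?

0x96C0

s_0 = plaintext = 0xB006
s_1 = Round(s_0, k_0) = 0x1BA5
s_2 = Round(s_1, k_1) = 0x9B06
s_3 = Round(s_2, k_2) = 0x1766
s_4 = Round(s_3, k_3) = 0x119E
s_5 = Round(s_4, k_4) = 0x76AE
s_6 = Round(s_5, k_5) = 0x96C0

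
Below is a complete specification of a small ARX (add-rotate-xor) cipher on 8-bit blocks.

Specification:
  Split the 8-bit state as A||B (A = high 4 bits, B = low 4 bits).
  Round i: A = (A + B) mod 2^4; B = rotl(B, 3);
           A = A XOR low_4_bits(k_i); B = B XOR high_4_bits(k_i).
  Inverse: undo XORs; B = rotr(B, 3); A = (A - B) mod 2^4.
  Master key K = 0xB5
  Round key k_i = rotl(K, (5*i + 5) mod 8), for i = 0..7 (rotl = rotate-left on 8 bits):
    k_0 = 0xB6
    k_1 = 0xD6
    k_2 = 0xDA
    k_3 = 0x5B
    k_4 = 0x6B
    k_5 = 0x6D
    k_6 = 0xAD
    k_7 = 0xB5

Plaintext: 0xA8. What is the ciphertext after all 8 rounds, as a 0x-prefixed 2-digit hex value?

s_0 = plaintext = 0xA8
s_1 = Round(s_0, k_0) = 0x4F
s_2 = Round(s_1, k_1) = 0x52
s_3 = Round(s_2, k_2) = 0xDC
s_4 = Round(s_3, k_3) = 0x23
s_5 = Round(s_4, k_4) = 0xEF
s_6 = Round(s_5, k_5) = 0x09
s_7 = Round(s_6, k_6) = 0x46
s_8 = Round(s_7, k_7) = 0xF8

0xF8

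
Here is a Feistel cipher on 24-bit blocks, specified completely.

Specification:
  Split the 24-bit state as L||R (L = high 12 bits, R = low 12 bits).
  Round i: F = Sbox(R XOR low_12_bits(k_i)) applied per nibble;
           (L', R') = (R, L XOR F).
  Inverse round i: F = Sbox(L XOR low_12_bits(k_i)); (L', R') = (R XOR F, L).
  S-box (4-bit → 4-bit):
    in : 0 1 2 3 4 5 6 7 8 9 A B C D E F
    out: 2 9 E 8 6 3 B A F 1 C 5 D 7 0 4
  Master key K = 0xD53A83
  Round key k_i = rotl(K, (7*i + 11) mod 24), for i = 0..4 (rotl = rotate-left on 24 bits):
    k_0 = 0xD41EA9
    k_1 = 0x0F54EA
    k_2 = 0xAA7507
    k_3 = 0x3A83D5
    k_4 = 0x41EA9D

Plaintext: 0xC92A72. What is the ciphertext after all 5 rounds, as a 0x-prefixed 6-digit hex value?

0xD784DA

s_0 = plaintext = 0xC92A72
s_1 = Round(s_0, k_0) = 0xA72AE7
s_2 = Round(s_1, k_1) = 0xAE7A55
s_3 = Round(s_2, k_2) = 0xA55ED9
s_4 = Round(s_3, k_3) = 0xED9D78
s_5 = Round(s_4, k_4) = 0xD784DA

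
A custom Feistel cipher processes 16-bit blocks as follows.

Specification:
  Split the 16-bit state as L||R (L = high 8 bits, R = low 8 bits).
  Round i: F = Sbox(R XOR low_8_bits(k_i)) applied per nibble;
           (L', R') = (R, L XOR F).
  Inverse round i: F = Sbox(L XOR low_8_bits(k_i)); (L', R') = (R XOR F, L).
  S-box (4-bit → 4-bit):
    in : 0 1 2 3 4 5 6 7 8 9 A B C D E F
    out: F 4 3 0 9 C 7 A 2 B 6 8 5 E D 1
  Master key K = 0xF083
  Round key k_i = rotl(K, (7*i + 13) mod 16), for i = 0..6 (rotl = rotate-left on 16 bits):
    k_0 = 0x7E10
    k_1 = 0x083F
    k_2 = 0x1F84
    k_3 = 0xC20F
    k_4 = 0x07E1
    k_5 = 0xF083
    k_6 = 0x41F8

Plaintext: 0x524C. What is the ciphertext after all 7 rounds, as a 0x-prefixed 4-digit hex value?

s_0 = plaintext = 0x524C
s_1 = Round(s_0, k_0) = 0x4C97
s_2 = Round(s_1, k_1) = 0x972E
s_3 = Round(s_2, k_2) = 0x2EF1
s_4 = Round(s_3, k_3) = 0xF133
s_5 = Round(s_4, k_4) = 0x3312
s_6 = Round(s_5, k_5) = 0x1287
s_7 = Round(s_6, k_6) = 0x87B3

0x87B3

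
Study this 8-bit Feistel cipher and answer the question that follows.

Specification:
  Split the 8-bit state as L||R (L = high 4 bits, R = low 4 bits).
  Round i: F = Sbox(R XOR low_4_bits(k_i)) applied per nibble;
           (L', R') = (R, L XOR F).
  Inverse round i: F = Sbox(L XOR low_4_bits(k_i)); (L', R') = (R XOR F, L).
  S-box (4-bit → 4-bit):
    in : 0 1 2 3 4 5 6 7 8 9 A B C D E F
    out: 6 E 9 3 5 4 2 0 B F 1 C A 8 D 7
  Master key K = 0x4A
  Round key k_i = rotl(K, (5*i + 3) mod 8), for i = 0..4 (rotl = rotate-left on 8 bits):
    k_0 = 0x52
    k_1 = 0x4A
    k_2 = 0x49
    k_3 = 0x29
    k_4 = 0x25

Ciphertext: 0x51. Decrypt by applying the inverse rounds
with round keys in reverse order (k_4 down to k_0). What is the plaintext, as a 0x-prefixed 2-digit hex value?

0x6B

s_0 = ciphertext = 0x51
s_1 = InvRound(s_0, k_4) = 0x75
s_2 = InvRound(s_1, k_3) = 0x87
s_3 = InvRound(s_2, k_2) = 0x98
s_4 = InvRound(s_3, k_1) = 0xB9
s_5 = InvRound(s_4, k_0) = 0x6B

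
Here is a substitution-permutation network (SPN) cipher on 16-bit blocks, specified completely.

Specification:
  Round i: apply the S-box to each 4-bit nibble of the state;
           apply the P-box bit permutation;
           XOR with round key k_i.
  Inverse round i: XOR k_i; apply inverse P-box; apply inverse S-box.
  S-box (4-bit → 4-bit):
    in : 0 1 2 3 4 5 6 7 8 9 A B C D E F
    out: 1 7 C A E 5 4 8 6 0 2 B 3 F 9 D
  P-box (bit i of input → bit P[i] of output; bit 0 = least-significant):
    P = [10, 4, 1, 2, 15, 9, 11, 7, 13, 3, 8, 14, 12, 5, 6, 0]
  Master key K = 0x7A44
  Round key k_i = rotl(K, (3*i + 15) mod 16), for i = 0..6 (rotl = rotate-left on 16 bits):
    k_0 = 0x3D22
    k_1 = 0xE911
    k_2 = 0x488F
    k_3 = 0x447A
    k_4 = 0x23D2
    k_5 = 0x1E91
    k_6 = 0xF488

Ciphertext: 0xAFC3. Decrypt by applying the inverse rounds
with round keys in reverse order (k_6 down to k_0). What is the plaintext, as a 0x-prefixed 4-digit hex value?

s_0 = ciphertext = 0xAFC3
s_1 = InvRound(s_0, k_6) = 0xF486
s_2 = InvRound(s_1, k_5) = 0x7E14
s_3 = InvRound(s_2, k_4) = 0x522F
s_4 = InvRound(s_3, k_3) = 0xF9AB
s_5 = InvRound(s_4, k_2) = 0xC507
s_6 = InvRound(s_5, k_1) = 0x906D
s_7 = InvRound(s_6, k_0) = 0x215F

0x215F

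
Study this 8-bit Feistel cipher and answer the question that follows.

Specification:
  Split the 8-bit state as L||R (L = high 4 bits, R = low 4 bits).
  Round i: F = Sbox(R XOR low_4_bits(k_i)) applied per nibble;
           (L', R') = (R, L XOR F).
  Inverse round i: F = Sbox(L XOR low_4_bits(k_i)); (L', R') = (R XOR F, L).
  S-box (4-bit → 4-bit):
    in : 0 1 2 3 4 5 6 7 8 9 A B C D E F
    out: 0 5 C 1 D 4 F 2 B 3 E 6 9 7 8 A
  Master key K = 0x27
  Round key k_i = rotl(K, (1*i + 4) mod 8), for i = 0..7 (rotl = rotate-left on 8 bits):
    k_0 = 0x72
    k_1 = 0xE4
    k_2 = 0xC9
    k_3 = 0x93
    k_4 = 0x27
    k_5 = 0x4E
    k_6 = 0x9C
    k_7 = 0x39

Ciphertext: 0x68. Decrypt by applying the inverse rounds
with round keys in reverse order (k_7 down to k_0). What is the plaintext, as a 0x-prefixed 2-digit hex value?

s_0 = ciphertext = 0x68
s_1 = InvRound(s_0, k_7) = 0x26
s_2 = InvRound(s_1, k_6) = 0xE2
s_3 = InvRound(s_2, k_5) = 0x2E
s_4 = InvRound(s_3, k_4) = 0xA2
s_5 = InvRound(s_4, k_3) = 0x1A
s_6 = InvRound(s_5, k_2) = 0x11
s_7 = InvRound(s_6, k_1) = 0x51
s_8 = InvRound(s_7, k_0) = 0x35

0x35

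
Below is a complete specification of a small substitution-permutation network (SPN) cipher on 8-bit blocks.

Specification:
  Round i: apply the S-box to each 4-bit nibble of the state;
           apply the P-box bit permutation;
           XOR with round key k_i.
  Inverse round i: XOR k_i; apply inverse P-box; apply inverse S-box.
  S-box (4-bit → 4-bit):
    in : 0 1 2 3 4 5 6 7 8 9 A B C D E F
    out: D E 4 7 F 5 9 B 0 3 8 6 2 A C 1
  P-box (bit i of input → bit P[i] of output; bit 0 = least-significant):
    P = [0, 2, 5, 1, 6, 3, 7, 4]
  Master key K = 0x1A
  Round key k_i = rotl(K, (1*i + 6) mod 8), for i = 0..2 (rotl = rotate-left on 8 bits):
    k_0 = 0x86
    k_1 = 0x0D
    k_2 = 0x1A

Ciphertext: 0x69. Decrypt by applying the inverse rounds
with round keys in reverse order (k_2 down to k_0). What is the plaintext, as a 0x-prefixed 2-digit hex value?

s_0 = ciphertext = 0x69
s_1 = InvRound(s_0, k_2) = 0x60
s_2 = InvRound(s_1, k_1) = 0x93
s_3 = InvRound(s_2, k_0) = 0xA9

0xA9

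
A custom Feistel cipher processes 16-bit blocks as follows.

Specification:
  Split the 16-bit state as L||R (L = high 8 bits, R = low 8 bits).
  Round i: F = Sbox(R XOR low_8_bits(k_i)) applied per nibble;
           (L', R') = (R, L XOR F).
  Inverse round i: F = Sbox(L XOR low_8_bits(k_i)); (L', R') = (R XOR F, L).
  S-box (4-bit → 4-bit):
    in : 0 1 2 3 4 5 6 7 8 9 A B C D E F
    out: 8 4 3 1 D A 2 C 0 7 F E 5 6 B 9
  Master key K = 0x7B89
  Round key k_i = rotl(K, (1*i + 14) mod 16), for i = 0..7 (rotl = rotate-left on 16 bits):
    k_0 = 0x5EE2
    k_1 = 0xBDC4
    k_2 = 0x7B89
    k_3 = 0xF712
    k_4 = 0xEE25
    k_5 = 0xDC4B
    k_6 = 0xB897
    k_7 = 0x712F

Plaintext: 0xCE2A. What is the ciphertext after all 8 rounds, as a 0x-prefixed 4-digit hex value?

s_0 = plaintext = 0xCE2A
s_1 = Round(s_0, k_0) = 0x2A9E
s_2 = Round(s_1, k_1) = 0x9E85
s_3 = Round(s_2, k_2) = 0x851B
s_4 = Round(s_3, k_3) = 0x1B02
s_5 = Round(s_4, k_4) = 0x0227
s_6 = Round(s_5, k_5) = 0x2727
s_7 = Round(s_6, k_6) = 0x27CF
s_8 = Round(s_7, k_7) = 0xCF9F

0xCF9F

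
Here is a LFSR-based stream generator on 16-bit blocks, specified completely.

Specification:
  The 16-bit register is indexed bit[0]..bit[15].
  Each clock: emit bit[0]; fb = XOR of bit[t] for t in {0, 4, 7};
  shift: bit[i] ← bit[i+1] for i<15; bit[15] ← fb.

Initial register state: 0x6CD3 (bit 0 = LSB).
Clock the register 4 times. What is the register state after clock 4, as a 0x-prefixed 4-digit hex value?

0x76CD

reg_0 = 0x6CD3
clock 1: out=1, reg = 0xB669
clock 2: out=1, reg = 0xDB34
clock 3: out=0, reg = 0xED9A
clock 4: out=0, reg = 0x76CD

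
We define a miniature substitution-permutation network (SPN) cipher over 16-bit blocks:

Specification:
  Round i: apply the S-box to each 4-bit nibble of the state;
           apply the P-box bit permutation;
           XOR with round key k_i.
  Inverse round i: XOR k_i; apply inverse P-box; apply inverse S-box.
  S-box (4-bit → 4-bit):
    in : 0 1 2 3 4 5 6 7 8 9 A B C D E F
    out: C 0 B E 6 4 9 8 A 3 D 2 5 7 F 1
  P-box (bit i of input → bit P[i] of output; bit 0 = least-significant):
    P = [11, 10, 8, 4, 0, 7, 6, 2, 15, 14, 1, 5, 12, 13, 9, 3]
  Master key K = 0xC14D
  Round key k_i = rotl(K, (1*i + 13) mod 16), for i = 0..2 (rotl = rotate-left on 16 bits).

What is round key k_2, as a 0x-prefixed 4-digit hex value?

K = 0xC14D
k_0 = rotl(K, (1*0+13) mod 16) = rotl(K, 13) = 0xB829
k_1 = rotl(K, (1*1+13) mod 16) = rotl(K, 14) = 0x7053
k_2 = rotl(K, (1*2+13) mod 16) = rotl(K, 15) = 0xE0A6

0xE0A6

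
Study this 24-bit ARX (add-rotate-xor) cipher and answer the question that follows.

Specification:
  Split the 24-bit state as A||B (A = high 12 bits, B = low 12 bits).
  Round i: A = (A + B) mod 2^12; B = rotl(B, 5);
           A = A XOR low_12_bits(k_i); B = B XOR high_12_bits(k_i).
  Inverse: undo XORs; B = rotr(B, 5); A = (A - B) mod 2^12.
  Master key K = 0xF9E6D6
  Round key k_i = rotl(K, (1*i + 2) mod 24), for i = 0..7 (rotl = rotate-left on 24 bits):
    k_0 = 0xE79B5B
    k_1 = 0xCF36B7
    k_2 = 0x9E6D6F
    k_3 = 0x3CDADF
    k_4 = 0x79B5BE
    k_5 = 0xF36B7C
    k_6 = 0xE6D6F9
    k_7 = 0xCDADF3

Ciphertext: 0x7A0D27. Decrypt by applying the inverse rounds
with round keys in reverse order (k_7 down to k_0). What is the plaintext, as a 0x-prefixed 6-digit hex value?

0x014966

s_0 = ciphertext = 0x7A0D27
s_1 = InvRound(s_0, k_7) = 0xBC4E8F
s_2 = InvRound(s_1, k_6) = 0xC36107
s_3 = InvRound(s_2, k_5) = 0xE598F1
s_4 = InvRound(s_3, k_4) = 0x66C57B
s_5 = InvRound(s_4, k_3) = 0x17EB35
s_6 = InvRound(s_5, k_2) = 0x27B996
s_7 = InvRound(s_6, k_1) = 0x2212AB
s_8 = InvRound(s_7, k_0) = 0x014966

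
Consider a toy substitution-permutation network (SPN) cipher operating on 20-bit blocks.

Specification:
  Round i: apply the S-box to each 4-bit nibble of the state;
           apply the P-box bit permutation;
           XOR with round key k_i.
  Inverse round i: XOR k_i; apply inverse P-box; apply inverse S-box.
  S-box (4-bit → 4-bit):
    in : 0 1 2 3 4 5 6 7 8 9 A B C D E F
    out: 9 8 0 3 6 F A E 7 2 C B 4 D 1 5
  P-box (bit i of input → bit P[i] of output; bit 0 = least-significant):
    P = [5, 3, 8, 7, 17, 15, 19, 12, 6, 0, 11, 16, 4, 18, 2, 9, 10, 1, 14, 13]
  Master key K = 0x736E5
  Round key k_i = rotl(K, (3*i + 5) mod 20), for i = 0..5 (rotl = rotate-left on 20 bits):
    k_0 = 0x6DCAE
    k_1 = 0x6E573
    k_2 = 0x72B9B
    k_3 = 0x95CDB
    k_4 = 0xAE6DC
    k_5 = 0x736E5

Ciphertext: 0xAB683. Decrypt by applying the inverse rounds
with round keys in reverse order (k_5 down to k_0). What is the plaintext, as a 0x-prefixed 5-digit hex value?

0x9A756

s_0 = ciphertext = 0xAB683
s_1 = InvRound(s_0, k_5) = 0x9404E
s_2 = InvRound(s_1, k_4) = 0xB0131
s_3 = InvRound(s_2, k_3) = 0x82F05
s_4 = InvRound(s_3, k_2) = 0x381F6
s_5 = InvRound(s_4, k_1) = 0xD4621
s_6 = InvRound(s_5, k_0) = 0x9A756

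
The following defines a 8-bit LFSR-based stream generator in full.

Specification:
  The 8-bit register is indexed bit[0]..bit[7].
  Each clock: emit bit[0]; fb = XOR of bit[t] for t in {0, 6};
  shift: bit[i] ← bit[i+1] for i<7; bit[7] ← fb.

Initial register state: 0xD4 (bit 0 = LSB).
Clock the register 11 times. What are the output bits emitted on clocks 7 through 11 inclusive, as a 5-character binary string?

reg_0 = 0xD4
clock 1: out=0, reg = 0xEA
clock 2: out=0, reg = 0xF5
clock 3: out=1, reg = 0x7A
clock 4: out=0, reg = 0xBD
clock 5: out=1, reg = 0xDE
clock 6: out=0, reg = 0xEF
clock 7: out=1, reg = 0x77
clock 8: out=1, reg = 0x3B
clock 9: out=1, reg = 0x9D
clock 10: out=1, reg = 0xCE
clock 11: out=0, reg = 0xE7

11110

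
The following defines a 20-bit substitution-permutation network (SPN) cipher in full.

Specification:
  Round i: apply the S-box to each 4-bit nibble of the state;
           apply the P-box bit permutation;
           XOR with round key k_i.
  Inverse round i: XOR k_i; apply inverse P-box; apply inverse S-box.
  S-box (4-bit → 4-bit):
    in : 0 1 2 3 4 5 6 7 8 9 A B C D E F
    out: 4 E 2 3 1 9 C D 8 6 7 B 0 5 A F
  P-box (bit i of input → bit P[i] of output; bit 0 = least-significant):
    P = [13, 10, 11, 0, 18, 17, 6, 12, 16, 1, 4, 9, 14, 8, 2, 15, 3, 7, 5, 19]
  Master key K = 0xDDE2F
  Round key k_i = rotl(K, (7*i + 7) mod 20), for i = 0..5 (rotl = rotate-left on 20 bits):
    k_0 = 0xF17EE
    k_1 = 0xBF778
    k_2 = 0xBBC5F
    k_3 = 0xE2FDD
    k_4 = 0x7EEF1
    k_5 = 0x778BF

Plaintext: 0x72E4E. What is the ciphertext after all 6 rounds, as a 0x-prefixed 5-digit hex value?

s_0 = plaintext = 0x72E4E
s_1 = Round(s_0, k_0) = 0x310C5
s_2 = Round(s_1, k_1) = 0xB56E5
s_3 = Round(s_2, k_2) = 0x14EC6
s_4 = Round(s_3, k_3) = 0x6657E
s_5 = Round(s_4, k_4) = 0xA7894
s_6 = Round(s_5, k_5) = 0x59A53

0x59A53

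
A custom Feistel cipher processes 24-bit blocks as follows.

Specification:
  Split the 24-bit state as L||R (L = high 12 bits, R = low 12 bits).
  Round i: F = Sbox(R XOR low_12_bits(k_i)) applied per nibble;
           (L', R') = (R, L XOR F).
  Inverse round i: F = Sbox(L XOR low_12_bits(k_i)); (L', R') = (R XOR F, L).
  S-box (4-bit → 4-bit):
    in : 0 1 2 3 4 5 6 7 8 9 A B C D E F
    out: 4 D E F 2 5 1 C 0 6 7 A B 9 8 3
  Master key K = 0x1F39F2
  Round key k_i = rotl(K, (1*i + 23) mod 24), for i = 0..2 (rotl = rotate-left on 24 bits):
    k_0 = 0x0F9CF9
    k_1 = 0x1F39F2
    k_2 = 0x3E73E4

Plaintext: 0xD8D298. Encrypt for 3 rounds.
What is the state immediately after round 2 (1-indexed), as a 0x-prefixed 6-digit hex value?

0x590986

s_0 = plaintext = 0xD8D298
s_1 = Round(s_0, k_0) = 0x298590
s_2 = Round(s_1, k_1) = 0x590986
s_3 = Round(s_2, k_2) = 0x98628E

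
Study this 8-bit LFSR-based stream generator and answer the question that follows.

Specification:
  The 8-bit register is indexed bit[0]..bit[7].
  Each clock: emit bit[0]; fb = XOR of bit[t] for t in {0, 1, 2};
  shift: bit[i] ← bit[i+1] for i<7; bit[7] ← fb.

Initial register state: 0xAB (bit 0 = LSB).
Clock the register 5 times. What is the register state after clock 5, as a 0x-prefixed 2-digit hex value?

reg_0 = 0xAB
clock 1: out=1, reg = 0x55
clock 2: out=1, reg = 0x2A
clock 3: out=0, reg = 0x95
clock 4: out=1, reg = 0x4A
clock 5: out=0, reg = 0xA5

0xA5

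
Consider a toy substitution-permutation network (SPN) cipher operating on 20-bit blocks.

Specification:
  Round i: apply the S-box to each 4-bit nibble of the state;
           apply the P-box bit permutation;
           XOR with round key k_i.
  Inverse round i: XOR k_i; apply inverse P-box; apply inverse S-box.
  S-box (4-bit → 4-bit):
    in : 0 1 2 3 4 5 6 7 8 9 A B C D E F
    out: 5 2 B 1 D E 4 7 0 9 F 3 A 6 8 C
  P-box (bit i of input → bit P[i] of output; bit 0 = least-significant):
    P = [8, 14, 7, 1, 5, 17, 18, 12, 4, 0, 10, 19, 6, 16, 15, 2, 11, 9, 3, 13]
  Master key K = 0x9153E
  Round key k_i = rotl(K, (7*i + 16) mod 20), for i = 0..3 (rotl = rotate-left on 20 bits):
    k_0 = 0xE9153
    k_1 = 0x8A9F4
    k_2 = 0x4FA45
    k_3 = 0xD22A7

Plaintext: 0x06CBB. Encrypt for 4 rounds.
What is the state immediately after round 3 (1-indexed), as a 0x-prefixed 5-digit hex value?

0x20F9B

s_0 = plaintext = 0x06CBB
s_1 = Round(s_0, k_0) = 0x4587A
s_2 = Round(s_1, k_1) = 0xF405A
s_3 = Round(s_2, k_2) = 0x20F9B
s_4 = Round(s_3, k_3) = 0x5DDC7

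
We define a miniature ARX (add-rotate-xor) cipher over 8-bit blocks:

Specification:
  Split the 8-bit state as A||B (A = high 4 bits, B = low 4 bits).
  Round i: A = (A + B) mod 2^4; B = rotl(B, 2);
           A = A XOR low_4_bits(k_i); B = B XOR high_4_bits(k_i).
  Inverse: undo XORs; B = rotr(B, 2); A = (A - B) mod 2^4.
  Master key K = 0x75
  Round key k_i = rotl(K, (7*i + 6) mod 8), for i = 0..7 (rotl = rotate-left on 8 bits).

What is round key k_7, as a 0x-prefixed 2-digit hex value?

0xBA

K = 0x75
k_0 = rotl(K, (7*0+6) mod 8) = rotl(K, 6) = 0x5D
k_1 = rotl(K, (7*1+6) mod 8) = rotl(K, 5) = 0xAE
k_2 = rotl(K, (7*2+6) mod 8) = rotl(K, 4) = 0x57
k_3 = rotl(K, (7*3+6) mod 8) = rotl(K, 3) = 0xAB
k_4 = rotl(K, (7*4+6) mod 8) = rotl(K, 2) = 0xD5
k_5 = rotl(K, (7*5+6) mod 8) = rotl(K, 1) = 0xEA
k_6 = rotl(K, (7*6+6) mod 8) = rotl(K, 0) = 0x75
k_7 = rotl(K, (7*7+6) mod 8) = rotl(K, 7) = 0xBA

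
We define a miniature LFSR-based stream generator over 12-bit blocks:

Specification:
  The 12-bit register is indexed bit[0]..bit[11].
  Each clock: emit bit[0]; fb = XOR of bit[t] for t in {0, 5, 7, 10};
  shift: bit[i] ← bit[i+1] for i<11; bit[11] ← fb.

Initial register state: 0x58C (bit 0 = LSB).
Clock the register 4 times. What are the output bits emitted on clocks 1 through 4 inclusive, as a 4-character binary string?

0011

reg_0 = 0x58C
clock 1: out=0, reg = 0x2C6
clock 2: out=0, reg = 0x963
clock 3: out=1, reg = 0x4B1
clock 4: out=1, reg = 0x258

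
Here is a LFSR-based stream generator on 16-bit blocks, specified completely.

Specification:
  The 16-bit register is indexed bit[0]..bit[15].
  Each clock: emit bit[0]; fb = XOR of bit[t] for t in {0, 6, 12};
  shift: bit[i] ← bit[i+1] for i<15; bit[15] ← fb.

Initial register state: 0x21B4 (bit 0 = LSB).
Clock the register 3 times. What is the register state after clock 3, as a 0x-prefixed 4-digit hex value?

reg_0 = 0x21B4
clock 1: out=0, reg = 0x10DA
clock 2: out=0, reg = 0x086D
clock 3: out=1, reg = 0x0436

0x0436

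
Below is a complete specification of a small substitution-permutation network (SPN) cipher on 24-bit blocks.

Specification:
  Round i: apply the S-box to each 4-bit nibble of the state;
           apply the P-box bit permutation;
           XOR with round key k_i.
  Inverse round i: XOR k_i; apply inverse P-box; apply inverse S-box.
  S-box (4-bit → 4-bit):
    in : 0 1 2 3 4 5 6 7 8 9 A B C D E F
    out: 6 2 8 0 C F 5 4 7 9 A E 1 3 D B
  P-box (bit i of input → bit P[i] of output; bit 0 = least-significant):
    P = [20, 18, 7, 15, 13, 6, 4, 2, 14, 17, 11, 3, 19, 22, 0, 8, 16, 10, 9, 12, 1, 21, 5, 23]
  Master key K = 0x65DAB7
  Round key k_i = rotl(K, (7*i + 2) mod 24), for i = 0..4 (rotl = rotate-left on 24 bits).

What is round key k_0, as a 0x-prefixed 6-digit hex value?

K = 0x65DAB7
k_0 = rotl(K, (7*0+2) mod 24) = rotl(K, 2) = 0x976ADD

0x976ADD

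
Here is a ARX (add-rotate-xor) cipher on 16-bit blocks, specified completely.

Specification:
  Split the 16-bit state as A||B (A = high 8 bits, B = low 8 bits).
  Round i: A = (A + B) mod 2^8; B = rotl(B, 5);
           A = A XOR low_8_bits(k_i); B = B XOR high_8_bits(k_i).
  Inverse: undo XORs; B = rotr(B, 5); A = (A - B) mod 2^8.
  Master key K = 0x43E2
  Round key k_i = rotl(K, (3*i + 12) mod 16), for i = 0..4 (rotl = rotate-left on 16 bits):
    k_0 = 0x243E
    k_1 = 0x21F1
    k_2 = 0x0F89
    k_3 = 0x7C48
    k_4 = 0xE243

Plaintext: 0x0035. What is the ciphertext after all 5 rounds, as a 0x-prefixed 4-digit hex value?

s_0 = plaintext = 0x0035
s_1 = Round(s_0, k_0) = 0x0B82
s_2 = Round(s_1, k_1) = 0x7C71
s_3 = Round(s_2, k_2) = 0x6421
s_4 = Round(s_3, k_3) = 0xCD58
s_5 = Round(s_4, k_4) = 0x66E9

0x66E9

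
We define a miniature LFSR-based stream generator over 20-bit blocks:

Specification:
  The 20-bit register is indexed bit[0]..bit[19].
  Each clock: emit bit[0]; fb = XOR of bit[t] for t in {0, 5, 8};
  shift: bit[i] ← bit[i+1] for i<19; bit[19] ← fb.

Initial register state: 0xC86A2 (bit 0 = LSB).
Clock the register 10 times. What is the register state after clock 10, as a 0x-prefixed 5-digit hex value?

reg_0 = 0xC86A2
clock 1: out=0, reg = 0xE4351
clock 2: out=1, reg = 0x721A8
clock 3: out=0, reg = 0x390D4
clock 4: out=0, reg = 0x1C86A
clock 5: out=0, reg = 0x8E435
clock 6: out=1, reg = 0x4721A
clock 7: out=0, reg = 0x2390D
clock 8: out=1, reg = 0x11C86
clock 9: out=0, reg = 0x08E43
clock 10: out=1, reg = 0x84721

0x84721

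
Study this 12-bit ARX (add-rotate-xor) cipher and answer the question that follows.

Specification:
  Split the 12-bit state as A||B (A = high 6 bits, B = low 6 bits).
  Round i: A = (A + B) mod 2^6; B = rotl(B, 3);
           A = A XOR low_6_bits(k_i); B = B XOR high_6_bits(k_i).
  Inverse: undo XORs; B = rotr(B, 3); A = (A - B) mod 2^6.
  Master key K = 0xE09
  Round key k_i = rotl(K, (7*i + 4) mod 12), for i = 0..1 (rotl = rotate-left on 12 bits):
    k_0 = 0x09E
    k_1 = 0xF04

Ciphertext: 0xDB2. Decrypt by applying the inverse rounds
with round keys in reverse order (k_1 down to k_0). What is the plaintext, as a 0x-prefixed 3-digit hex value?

0x05E

s_0 = ciphertext = 0xDB2
s_1 = InvRound(s_0, k_1) = 0x071
s_2 = InvRound(s_1, k_0) = 0x05E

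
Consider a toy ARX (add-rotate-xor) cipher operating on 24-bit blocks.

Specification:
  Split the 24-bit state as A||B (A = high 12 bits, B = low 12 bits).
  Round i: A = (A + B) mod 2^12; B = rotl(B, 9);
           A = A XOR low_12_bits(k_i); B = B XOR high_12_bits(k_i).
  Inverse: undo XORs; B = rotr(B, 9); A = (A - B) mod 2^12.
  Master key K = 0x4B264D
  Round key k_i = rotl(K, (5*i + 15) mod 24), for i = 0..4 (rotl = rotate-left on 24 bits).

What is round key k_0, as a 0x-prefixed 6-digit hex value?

K = 0x4B264D
k_0 = rotl(K, (5*0+15) mod 24) = rotl(K, 15) = 0x26A593

0x26A593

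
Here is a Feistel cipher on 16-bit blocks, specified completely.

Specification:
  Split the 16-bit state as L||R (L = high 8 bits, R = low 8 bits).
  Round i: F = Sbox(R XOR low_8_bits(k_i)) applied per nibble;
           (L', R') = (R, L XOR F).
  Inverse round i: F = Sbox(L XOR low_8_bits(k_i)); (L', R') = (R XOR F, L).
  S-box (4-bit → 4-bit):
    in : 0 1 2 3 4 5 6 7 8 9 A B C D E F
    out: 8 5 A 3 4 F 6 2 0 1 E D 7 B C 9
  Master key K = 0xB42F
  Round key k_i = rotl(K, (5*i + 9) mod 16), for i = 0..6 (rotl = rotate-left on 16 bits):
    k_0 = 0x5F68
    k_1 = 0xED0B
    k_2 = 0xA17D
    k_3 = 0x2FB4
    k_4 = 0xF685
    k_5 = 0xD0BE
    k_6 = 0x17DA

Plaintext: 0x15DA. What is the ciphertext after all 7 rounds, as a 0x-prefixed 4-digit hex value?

0xE7BA

s_0 = plaintext = 0x15DA
s_1 = Round(s_0, k_0) = 0xDACF
s_2 = Round(s_1, k_1) = 0xCFAE
s_3 = Round(s_2, k_2) = 0xAE7C
s_4 = Round(s_3, k_3) = 0x7CDE
s_5 = Round(s_4, k_4) = 0xDE81
s_6 = Round(s_5, k_5) = 0x81E7
s_7 = Round(s_6, k_6) = 0xE7BA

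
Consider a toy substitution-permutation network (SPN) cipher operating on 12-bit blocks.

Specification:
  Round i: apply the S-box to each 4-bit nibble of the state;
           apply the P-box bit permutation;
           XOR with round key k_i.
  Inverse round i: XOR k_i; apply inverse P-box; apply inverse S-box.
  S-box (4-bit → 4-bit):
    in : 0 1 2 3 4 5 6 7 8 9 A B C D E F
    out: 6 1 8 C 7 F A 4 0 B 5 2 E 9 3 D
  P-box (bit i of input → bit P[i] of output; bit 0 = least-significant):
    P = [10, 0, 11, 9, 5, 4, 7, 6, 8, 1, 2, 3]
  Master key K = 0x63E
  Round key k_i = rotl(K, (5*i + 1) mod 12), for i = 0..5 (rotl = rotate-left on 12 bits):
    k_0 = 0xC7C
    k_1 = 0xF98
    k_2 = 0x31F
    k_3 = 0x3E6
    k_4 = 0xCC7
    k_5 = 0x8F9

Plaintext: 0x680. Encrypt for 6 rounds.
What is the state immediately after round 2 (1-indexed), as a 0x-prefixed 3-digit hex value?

s_0 = plaintext = 0x680
s_1 = Round(s_0, k_0) = 0x477
s_2 = Round(s_1, k_1) = 0x61E
s_3 = Round(s_2, k_2) = 0x734
s_4 = Round(s_3, k_3) = 0xF23
s_5 = Round(s_4, k_4) = 0x78B
s_6 = Round(s_5, k_5) = 0x8FC

0x61E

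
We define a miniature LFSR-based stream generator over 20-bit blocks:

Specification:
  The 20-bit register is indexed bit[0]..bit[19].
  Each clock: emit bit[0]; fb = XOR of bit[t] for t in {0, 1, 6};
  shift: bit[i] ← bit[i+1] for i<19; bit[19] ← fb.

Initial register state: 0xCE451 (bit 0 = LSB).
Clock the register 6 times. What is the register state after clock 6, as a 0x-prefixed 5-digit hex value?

reg_0 = 0xCE451
clock 1: out=1, reg = 0x67228
clock 2: out=0, reg = 0x33914
clock 3: out=0, reg = 0x19C8A
clock 4: out=0, reg = 0x8CE45
clock 5: out=1, reg = 0x46722
clock 6: out=0, reg = 0xA3391

0xA3391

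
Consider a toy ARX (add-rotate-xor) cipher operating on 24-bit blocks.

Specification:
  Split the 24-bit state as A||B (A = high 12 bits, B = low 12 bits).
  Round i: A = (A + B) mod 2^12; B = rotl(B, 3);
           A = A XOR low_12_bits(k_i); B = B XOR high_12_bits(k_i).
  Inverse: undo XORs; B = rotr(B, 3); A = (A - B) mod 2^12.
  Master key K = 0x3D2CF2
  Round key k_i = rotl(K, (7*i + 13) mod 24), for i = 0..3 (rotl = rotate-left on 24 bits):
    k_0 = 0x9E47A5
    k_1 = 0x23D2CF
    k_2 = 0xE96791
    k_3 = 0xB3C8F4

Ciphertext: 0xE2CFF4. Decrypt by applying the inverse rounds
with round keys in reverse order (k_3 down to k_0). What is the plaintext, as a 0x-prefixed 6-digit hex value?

0x8BB60B

s_0 = ciphertext = 0xE2CFF4
s_1 = InvRound(s_0, k_3) = 0x63F099
s_2 = InvRound(s_1, k_2) = 0x1EDFC1
s_3 = InvRound(s_2, k_1) = 0x9639BF
s_4 = InvRound(s_3, k_0) = 0x8BB60B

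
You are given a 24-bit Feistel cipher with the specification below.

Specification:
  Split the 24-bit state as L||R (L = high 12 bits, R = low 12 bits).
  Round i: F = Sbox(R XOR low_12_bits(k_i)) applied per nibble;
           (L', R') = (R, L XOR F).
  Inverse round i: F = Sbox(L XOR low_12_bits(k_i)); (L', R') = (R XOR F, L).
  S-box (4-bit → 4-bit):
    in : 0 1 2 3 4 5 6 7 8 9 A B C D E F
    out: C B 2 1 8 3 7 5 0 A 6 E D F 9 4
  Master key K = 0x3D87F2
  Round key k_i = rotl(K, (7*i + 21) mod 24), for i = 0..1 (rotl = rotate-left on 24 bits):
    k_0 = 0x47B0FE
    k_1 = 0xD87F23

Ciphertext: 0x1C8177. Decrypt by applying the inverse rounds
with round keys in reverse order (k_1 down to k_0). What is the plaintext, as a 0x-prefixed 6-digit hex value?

s_0 = ciphertext = 0x1C8177
s_1 = InvRound(s_0, k_1) = 0x8E91C8
s_2 = InvRound(s_1, k_0) = 0x17D8E9

0x17D8E9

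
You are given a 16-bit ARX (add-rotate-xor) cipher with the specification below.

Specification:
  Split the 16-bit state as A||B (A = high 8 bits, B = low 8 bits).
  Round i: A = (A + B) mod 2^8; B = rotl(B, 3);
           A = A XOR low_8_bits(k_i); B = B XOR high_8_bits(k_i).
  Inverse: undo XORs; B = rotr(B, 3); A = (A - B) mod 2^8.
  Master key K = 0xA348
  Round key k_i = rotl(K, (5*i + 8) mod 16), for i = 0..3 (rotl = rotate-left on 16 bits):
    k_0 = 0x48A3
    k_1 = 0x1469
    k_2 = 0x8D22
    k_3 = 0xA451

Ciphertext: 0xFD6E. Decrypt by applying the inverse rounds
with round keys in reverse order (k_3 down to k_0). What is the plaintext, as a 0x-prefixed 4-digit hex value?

0x1B33

s_0 = ciphertext = 0xFD6E
s_1 = InvRound(s_0, k_3) = 0x5359
s_2 = InvRound(s_1, k_2) = 0xD79A
s_3 = InvRound(s_2, k_1) = 0xEDD1
s_4 = InvRound(s_3, k_0) = 0x1B33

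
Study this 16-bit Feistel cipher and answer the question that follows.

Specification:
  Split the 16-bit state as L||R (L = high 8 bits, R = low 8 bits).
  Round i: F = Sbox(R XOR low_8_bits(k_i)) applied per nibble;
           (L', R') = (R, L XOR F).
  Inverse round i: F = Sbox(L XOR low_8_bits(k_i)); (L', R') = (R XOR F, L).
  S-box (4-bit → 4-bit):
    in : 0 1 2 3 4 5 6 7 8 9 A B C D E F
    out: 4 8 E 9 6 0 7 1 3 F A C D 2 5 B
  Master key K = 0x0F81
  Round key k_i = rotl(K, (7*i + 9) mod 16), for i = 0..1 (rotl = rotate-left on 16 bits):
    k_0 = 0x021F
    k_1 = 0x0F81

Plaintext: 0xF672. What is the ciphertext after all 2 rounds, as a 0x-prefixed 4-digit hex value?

0x8432

s_0 = plaintext = 0xF672
s_1 = Round(s_0, k_0) = 0x7284
s_2 = Round(s_1, k_1) = 0x8432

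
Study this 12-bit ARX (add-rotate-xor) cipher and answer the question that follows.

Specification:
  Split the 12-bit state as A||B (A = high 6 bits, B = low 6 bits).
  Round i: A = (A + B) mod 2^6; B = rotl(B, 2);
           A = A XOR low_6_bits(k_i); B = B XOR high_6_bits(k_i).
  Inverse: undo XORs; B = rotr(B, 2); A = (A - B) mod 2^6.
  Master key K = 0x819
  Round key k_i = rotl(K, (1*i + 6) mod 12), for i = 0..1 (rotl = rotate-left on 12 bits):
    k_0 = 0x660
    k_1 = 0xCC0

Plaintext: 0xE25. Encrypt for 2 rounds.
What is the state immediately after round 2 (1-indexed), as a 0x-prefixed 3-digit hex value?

0x30F

s_0 = plaintext = 0xE25
s_1 = Round(s_0, k_0) = 0xF4F
s_2 = Round(s_1, k_1) = 0x30F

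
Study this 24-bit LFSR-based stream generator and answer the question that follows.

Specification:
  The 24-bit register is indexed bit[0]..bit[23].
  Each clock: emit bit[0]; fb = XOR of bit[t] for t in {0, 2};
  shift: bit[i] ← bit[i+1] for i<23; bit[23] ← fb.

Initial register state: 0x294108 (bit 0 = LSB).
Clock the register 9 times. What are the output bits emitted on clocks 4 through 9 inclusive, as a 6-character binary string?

reg_0 = 0x294108
clock 1: out=0, reg = 0x14A084
clock 2: out=0, reg = 0x8A5042
clock 3: out=0, reg = 0x452821
clock 4: out=1, reg = 0xA29410
clock 5: out=0, reg = 0x514A08
clock 6: out=0, reg = 0x28A504
clock 7: out=0, reg = 0x945282
clock 8: out=0, reg = 0x4A2941
clock 9: out=1, reg = 0xA514A0

100001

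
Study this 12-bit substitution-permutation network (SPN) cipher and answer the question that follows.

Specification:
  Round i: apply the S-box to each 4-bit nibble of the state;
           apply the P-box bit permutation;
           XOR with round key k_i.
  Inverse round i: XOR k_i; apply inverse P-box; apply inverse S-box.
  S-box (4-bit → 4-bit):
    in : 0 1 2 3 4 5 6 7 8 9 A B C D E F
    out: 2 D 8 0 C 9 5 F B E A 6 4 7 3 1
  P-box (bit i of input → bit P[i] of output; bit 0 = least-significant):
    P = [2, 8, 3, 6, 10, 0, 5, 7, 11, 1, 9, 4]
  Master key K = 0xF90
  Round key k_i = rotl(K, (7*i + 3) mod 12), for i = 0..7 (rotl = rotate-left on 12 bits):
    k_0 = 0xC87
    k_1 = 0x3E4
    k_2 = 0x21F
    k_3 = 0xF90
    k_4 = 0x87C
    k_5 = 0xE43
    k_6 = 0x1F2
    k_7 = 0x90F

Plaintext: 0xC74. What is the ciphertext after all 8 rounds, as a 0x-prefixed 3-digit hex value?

s_0 = plaintext = 0xC74
s_1 = Round(s_0, k_0) = 0xA6E
s_2 = Round(s_1, k_1) = 0x6D2
s_3 = Round(s_2, k_2) = 0xC7E
s_4 = Round(s_3, k_3) = 0x835
s_5 = Round(s_4, k_4) = 0x02A
s_6 = Round(s_5, k_5) = 0xF81
s_7 = Round(s_6, k_6) = 0xD3F
s_8 = Round(s_7, k_7) = 0x309

0x309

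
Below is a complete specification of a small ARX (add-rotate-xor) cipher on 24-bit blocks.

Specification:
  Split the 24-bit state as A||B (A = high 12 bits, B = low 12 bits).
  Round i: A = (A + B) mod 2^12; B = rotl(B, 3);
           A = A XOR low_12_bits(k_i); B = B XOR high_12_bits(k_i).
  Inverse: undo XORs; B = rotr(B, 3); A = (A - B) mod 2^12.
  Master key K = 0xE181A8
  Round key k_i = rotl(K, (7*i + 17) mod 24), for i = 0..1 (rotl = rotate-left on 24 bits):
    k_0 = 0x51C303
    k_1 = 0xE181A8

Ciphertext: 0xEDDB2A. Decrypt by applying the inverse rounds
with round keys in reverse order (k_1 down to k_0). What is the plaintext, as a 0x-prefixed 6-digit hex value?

0x595437

s_0 = ciphertext = 0xEDDB2A
s_1 = InvRound(s_0, k_1) = 0xACF4A6
s_2 = InvRound(s_1, k_0) = 0x595437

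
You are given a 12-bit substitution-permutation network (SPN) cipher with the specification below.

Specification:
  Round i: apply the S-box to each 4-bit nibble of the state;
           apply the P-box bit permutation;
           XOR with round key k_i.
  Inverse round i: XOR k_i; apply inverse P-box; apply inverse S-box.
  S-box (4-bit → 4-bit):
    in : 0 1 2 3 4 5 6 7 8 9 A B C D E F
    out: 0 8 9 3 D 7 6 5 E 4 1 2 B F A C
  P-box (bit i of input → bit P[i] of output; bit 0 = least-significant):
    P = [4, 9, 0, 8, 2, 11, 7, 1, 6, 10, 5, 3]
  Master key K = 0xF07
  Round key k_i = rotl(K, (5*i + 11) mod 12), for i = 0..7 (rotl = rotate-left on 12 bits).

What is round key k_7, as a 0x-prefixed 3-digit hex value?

K = 0xF07
k_0 = rotl(K, (5*0+11) mod 12) = rotl(K, 11) = 0xF83
k_1 = rotl(K, (5*1+11) mod 12) = rotl(K, 4) = 0x07F
k_2 = rotl(K, (5*2+11) mod 12) = rotl(K, 9) = 0xFE0
k_3 = rotl(K, (5*3+11) mod 12) = rotl(K, 2) = 0xC1F
k_4 = rotl(K, (5*4+11) mod 12) = rotl(K, 7) = 0x3F8
k_5 = rotl(K, (5*5+11) mod 12) = rotl(K, 0) = 0xF07
k_6 = rotl(K, (5*6+11) mod 12) = rotl(K, 5) = 0x0FE
k_7 = rotl(K, (5*7+11) mod 12) = rotl(K, 10) = 0xFC1

0xFC1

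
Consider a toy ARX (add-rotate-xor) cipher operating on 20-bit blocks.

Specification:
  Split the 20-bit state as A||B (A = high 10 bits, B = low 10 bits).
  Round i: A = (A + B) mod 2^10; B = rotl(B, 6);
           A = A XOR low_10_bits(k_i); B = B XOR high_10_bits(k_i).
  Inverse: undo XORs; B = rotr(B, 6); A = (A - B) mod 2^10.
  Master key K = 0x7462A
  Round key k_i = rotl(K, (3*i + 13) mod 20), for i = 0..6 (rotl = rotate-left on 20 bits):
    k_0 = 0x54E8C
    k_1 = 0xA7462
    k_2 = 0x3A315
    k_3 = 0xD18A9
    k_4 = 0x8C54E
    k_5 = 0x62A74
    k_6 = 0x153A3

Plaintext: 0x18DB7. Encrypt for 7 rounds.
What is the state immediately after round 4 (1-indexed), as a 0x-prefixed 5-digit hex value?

s_0 = plaintext = 0x18DB7
s_1 = Round(s_0, k_0) = 0x25888
s_2 = Round(s_1, k_1) = 0x5F095
s_3 = Round(s_2, k_2) = 0x411A1
s_4 = Round(s_3, k_3) = 0x8331C
s_5 = Round(s_4, k_4) = 0x19900
s_6 = Round(s_5, k_5) = 0xC499A
s_7 = Round(s_6, k_6) = 0xC3ECD

0x8331C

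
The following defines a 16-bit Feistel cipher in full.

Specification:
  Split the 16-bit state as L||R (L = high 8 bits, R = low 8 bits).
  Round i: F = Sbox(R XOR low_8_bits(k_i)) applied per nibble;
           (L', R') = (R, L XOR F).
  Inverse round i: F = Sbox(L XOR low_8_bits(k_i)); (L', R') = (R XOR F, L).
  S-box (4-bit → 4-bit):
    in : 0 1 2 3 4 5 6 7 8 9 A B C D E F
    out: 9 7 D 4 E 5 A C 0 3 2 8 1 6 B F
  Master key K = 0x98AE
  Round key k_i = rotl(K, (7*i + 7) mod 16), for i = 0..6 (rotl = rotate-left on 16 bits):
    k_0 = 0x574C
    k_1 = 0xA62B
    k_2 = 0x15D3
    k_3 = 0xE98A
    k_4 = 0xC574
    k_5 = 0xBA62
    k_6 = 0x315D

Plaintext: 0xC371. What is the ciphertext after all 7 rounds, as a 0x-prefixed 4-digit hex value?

s_0 = plaintext = 0xC371
s_1 = Round(s_0, k_0) = 0x7185
s_2 = Round(s_1, k_1) = 0x855A
s_3 = Round(s_2, k_2) = 0x5A86
s_4 = Round(s_3, k_3) = 0x86CB
s_5 = Round(s_4, k_4) = 0xCB09
s_6 = Round(s_5, k_5) = 0x0963
s_7 = Round(s_6, k_6) = 0x6342

0x6342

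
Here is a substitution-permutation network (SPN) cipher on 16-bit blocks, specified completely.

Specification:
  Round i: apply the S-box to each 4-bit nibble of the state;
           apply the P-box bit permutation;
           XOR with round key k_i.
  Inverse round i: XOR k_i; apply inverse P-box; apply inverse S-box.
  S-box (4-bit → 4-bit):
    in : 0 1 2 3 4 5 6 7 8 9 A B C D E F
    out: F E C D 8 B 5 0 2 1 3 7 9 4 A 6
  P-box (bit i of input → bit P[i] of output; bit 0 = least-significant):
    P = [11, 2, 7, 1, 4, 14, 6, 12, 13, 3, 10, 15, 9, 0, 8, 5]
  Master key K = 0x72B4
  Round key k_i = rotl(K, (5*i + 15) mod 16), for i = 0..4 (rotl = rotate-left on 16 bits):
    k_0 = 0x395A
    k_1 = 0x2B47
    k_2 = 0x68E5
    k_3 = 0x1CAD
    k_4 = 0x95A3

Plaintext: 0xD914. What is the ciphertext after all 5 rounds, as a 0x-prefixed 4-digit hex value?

0xA9B0

s_0 = plaintext = 0xD914
s_1 = Round(s_0, k_0) = 0x4818
s_2 = Round(s_1, k_1) = 0x7B2B
s_3 = Round(s_2, k_2) = 0x5429
s_4 = Round(s_3, k_3) = 0x86CC
s_5 = Round(s_4, k_4) = 0xA9B0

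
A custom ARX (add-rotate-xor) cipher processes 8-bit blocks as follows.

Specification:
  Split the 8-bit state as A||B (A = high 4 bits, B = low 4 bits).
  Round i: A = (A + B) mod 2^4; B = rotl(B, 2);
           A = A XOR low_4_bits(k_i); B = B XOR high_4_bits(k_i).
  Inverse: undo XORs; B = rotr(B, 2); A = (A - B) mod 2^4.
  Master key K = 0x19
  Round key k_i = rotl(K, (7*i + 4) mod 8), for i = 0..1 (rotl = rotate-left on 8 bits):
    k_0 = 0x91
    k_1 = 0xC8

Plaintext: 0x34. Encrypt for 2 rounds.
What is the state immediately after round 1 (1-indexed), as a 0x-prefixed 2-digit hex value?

0x68

s_0 = plaintext = 0x34
s_1 = Round(s_0, k_0) = 0x68
s_2 = Round(s_1, k_1) = 0x6E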